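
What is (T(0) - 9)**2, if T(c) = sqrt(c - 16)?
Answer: 65 - 72*I ≈ 65.0 - 72.0*I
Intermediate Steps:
T(c) = sqrt(-16 + c)
(T(0) - 9)**2 = (sqrt(-16 + 0) - 9)**2 = (sqrt(-16) - 9)**2 = (4*I - 9)**2 = (-9 + 4*I)**2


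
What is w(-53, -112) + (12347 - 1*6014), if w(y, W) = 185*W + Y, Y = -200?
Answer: -14587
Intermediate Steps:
w(y, W) = -200 + 185*W (w(y, W) = 185*W - 200 = -200 + 185*W)
w(-53, -112) + (12347 - 1*6014) = (-200 + 185*(-112)) + (12347 - 1*6014) = (-200 - 20720) + (12347 - 6014) = -20920 + 6333 = -14587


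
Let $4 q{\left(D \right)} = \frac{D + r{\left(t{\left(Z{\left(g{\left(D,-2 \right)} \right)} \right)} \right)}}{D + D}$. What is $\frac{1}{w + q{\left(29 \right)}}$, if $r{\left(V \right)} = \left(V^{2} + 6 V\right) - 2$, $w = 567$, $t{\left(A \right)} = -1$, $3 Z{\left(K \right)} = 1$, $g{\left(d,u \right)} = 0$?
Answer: $\frac{116}{65783} \approx 0.0017634$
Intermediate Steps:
$Z{\left(K \right)} = \frac{1}{3}$ ($Z{\left(K \right)} = \frac{1}{3} \cdot 1 = \frac{1}{3}$)
$r{\left(V \right)} = -2 + V^{2} + 6 V$
$q{\left(D \right)} = \frac{-7 + D}{8 D}$ ($q{\left(D \right)} = \frac{\left(D + \left(-2 + \left(-1\right)^{2} + 6 \left(-1\right)\right)\right) \frac{1}{D + D}}{4} = \frac{\left(D - 7\right) \frac{1}{2 D}}{4} = \frac{\left(-7 + D\right) \frac{1}{2 D}}{4} = \frac{\frac{1}{2} \frac{1}{D} \left(-7 + D\right)}{4} = \frac{-7 + D}{8 D}$)
$\frac{1}{w + q{\left(29 \right)}} = \frac{1}{567 + \frac{-7 + 29}{8 \cdot 29}} = \frac{1}{567 + \frac{1}{8} \cdot \frac{1}{29} \cdot 22} = \frac{1}{567 + \frac{11}{116}} = \frac{1}{\frac{65783}{116}} = \frac{116}{65783}$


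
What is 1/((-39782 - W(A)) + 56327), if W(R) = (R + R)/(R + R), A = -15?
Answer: 1/16544 ≈ 6.0445e-5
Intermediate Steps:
W(R) = 1 (W(R) = (2*R)/((2*R)) = (2*R)*(1/(2*R)) = 1)
1/((-39782 - W(A)) + 56327) = 1/((-39782 - 1*1) + 56327) = 1/((-39782 - 1) + 56327) = 1/(-39783 + 56327) = 1/16544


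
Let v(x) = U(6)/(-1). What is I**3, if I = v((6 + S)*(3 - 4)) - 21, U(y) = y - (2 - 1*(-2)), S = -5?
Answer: -12167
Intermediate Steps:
U(y) = -4 + y (U(y) = y - (2 + 2) = y - 1*4 = y - 4 = -4 + y)
v(x) = -2 (v(x) = (-4 + 6)/(-1) = 2*(-1) = -2)
I = -23 (I = -2 - 21 = -23)
I**3 = (-23)**3 = -12167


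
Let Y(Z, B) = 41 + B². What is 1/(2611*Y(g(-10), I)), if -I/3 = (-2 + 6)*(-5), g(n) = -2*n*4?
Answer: 1/9506651 ≈ 1.0519e-7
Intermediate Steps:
g(n) = -8*n
I = 60 (I = -3*(-2 + 6)*(-5) = -12*(-5) = -3*(-20) = 60)
1/(2611*Y(g(-10), I)) = 1/(2611*(41 + 60²)) = 1/(2611*(41 + 3600)) = (1/2611)/3641 = (1/2611)*(1/3641) = 1/9506651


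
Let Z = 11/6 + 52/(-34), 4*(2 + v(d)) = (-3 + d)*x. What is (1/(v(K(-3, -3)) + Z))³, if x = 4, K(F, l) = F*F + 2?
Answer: 1061208/265847707 ≈ 0.0039918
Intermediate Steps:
K(F, l) = 2 + F² (K(F, l) = F² + 2 = 2 + F²)
v(d) = -5 + d (v(d) = -2 + ((-3 + d)*4)/4 = -2 + (-12 + 4*d)/4 = -2 + (-3 + d) = -5 + d)
Z = 31/102 (Z = 11*(⅙) + 52*(-1/34) = 11/6 - 26/17 = 31/102 ≈ 0.30392)
(1/(v(K(-3, -3)) + Z))³ = (1/((-5 + (2 + (-3)²)) + 31/102))³ = (1/((-5 + (2 + 9)) + 31/102))³ = (1/((-5 + 11) + 31/102))³ = (1/(6 + 31/102))³ = (1/(643/102))³ = (102/643)³ = 1061208/265847707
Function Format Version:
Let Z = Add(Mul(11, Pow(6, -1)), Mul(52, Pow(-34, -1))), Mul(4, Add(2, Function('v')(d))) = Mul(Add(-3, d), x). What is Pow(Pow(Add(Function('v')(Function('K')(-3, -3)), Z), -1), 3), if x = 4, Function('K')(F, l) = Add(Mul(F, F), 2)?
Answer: Rational(1061208, 265847707) ≈ 0.0039918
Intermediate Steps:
Function('K')(F, l) = Add(2, Pow(F, 2)) (Function('K')(F, l) = Add(Pow(F, 2), 2) = Add(2, Pow(F, 2)))
Function('v')(d) = Add(-5, d) (Function('v')(d) = Add(-2, Mul(Rational(1, 4), Mul(Add(-3, d), 4))) = Add(-2, Mul(Rational(1, 4), Add(-12, Mul(4, d)))) = Add(-2, Add(-3, d)) = Add(-5, d))
Z = Rational(31, 102) (Z = Add(Mul(11, Rational(1, 6)), Mul(52, Rational(-1, 34))) = Add(Rational(11, 6), Rational(-26, 17)) = Rational(31, 102) ≈ 0.30392)
Pow(Pow(Add(Function('v')(Function('K')(-3, -3)), Z), -1), 3) = Pow(Pow(Add(Add(-5, Add(2, Pow(-3, 2))), Rational(31, 102)), -1), 3) = Pow(Pow(Add(Add(-5, Add(2, 9)), Rational(31, 102)), -1), 3) = Pow(Pow(Add(Add(-5, 11), Rational(31, 102)), -1), 3) = Pow(Pow(Add(6, Rational(31, 102)), -1), 3) = Pow(Pow(Rational(643, 102), -1), 3) = Pow(Rational(102, 643), 3) = Rational(1061208, 265847707)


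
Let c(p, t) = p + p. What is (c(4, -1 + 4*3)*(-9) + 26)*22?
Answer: -1012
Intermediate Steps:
c(p, t) = 2*p
(c(4, -1 + 4*3)*(-9) + 26)*22 = ((2*4)*(-9) + 26)*22 = (8*(-9) + 26)*22 = (-72 + 26)*22 = -46*22 = -1012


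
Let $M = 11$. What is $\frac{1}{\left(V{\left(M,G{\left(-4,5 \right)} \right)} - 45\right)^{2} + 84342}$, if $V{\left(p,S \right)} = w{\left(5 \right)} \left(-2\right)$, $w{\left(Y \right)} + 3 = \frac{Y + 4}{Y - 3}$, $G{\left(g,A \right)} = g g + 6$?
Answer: $\frac{1}{86646} \approx 1.1541 \cdot 10^{-5}$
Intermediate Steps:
$G{\left(g,A \right)} = 6 + g^{2}$ ($G{\left(g,A \right)} = g^{2} + 6 = 6 + g^{2}$)
$w{\left(Y \right)} = -3 + \frac{4 + Y}{-3 + Y}$ ($w{\left(Y \right)} = -3 + \frac{Y + 4}{Y - 3} = -3 + \frac{4 + Y}{-3 + Y}$)
$V{\left(p,S \right)} = -3$ ($V{\left(p,S \right)} = \frac{13 - 10}{-3 + 5} \left(-2\right) = \frac{13 - 10}{2} \left(-2\right) = \frac{1}{2} \cdot 3 \left(-2\right) = \frac{3}{2} \left(-2\right) = -3$)
$\frac{1}{\left(V{\left(M,G{\left(-4,5 \right)} \right)} - 45\right)^{2} + 84342} = \frac{1}{\left(-3 - 45\right)^{2} + 84342} = \frac{1}{\left(-48\right)^{2} + 84342} = \frac{1}{2304 + 84342} = \frac{1}{86646}$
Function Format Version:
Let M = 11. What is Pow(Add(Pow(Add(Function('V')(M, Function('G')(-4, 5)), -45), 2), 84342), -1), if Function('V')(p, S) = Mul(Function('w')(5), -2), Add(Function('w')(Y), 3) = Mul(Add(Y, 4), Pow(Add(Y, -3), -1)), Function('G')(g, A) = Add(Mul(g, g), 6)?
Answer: Rational(1, 86646) ≈ 1.1541e-5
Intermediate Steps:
Function('G')(g, A) = Add(6, Pow(g, 2)) (Function('G')(g, A) = Add(Pow(g, 2), 6) = Add(6, Pow(g, 2)))
Function('w')(Y) = Add(-3, Mul(Pow(Add(-3, Y), -1), Add(4, Y))) (Function('w')(Y) = Add(-3, Mul(Add(Y, 4), Pow(Add(Y, -3), -1))) = Add(-3, Mul(Add(4, Y), Pow(Add(-3, Y), -1))) = Add(-3, Mul(Pow(Add(-3, Y), -1), Add(4, Y))))
Function('V')(p, S) = -3 (Function('V')(p, S) = Mul(Mul(Pow(Add(-3, 5), -1), Add(13, Mul(-2, 5))), -2) = Mul(Mul(Pow(2, -1), Add(13, -10)), -2) = Mul(Mul(Rational(1, 2), 3), -2) = Mul(Rational(3, 2), -2) = -3)
Pow(Add(Pow(Add(Function('V')(M, Function('G')(-4, 5)), -45), 2), 84342), -1) = Pow(Add(Pow(Add(-3, -45), 2), 84342), -1) = Pow(Add(Pow(-48, 2), 84342), -1) = Pow(Add(2304, 84342), -1) = Pow(86646, -1) = Rational(1, 86646)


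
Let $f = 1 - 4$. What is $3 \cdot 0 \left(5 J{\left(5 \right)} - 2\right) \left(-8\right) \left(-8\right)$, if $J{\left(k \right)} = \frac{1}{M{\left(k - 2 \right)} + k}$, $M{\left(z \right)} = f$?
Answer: $0$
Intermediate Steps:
$f = -3$ ($f = 1 - 4 = -3$)
$M{\left(z \right)} = -3$
$J{\left(k \right)} = \frac{1}{-3 + k}$
$3 \cdot 0 \left(5 J{\left(5 \right)} - 2\right) \left(-8\right) \left(-8\right) = 3 \cdot 0 \left(\frac{5}{-3 + 5} - 2\right) \left(-8\right) \left(-8\right) = 0 \left(\frac{5}{2} - 2\right) \left(-8\right) \left(-8\right) = 0 \cdot \frac{1}{2} \left(-8\right) \left(-8\right) = 0 \left(-8\right) \left(-8\right) = 0 \left(-8\right) = 0$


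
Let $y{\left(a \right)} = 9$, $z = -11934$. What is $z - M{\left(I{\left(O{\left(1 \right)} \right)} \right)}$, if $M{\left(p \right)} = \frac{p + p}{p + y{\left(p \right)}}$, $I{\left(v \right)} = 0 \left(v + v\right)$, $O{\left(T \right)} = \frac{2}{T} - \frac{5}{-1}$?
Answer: $-11934$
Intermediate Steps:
$O{\left(T \right)} = 5 + \frac{2}{T}$ ($O{\left(T \right)} = \frac{2}{T} - -5 = \frac{2}{T} + 5 = 5 + \frac{2}{T}$)
$I{\left(v \right)} = 0$ ($I{\left(v \right)} = 0 \cdot 2 v = 0$)
$M{\left(p \right)} = \frac{2 p}{9 + p}$ ($M{\left(p \right)} = \frac{p + p}{p + 9} = \frac{2 p}{9 + p}$)
$z - M{\left(I{\left(O{\left(1 \right)} \right)} \right)} = -11934 - 2 \cdot 0 \frac{1}{9 + 0} = -11934 - 2 \cdot 0 \cdot \frac{1}{9} = -11934 - 0 = -11934 + 0 = -11934$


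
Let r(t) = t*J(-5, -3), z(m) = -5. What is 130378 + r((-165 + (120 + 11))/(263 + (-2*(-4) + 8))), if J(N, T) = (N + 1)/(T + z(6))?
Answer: 36375445/279 ≈ 1.3038e+5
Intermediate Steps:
J(N, T) = (1 + N)/(-5 + T) (J(N, T) = (N + 1)/(T - 5) = (1 + N)/(-5 + T))
r(t) = t/2 (r(t) = t*((1 - 5)/(-5 - 3)) = t*(-4/(-8)) = t*(-1/8*(-4)) = t*(1/2) = t/2)
130378 + r((-165 + (120 + 11))/(263 + (-2*(-4) + 8))) = 130378 + ((-165 + (120 + 11))/(263 + (-2*(-4) + 8)))/2 = 130378 + ((-165 + 131)/(263 + (8 + 8)))/2 = 130378 + (-34/(263 + 16))/2 = 130378 + (-34/279)/2 = 130378 + (-34*1/279)/2 = 130378 + (1/2)*(-34/279) = 130378 - 17/279 = 36375445/279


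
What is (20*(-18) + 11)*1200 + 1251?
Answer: -417549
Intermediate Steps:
(20*(-18) + 11)*1200 + 1251 = (-360 + 11)*1200 + 1251 = -349*1200 + 1251 = -418800 + 1251 = -417549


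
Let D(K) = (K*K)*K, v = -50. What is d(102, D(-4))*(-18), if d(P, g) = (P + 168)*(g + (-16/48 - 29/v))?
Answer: 1549206/5 ≈ 3.0984e+5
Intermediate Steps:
D(K) = K**3 (D(K) = K**2*K = K**3)
d(P, g) = (168 + P)*(37/150 + g) (d(P, g) = (P + 168)*(g + (-16/48 - 29/(-50))) = (168 + P)*(g + (-16*1/48 - 29*(-1/50))) = (168 + P)*(g + (-1/3 + 29/50)) = (168 + P)*(g + 37/150) = (168 + P)*(37/150 + g))
d(102, D(-4))*(-18) = (1036/25 + 168*(-4)**3 + (37/150)*102 + 102*(-4)**3)*(-18) = (1036/25 + 168*(-64) + 629/25 + 102*(-64))*(-18) = (1036/25 - 10752 + 629/25 - 6528)*(-18) = -86067/5*(-18) = 1549206/5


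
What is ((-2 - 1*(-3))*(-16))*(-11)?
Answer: 176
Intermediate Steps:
((-2 - 1*(-3))*(-16))*(-11) = ((-2 + 3)*(-16))*(-11) = (1*(-16))*(-11) = -16*(-11) = 176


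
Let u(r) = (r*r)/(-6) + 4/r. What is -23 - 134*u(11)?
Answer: 86810/33 ≈ 2630.6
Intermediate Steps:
u(r) = 4/r - r**2/6 (u(r) = r**2*(-1/6) + 4/r = -r**2/6 + 4/r = 4/r - r**2/6)
-23 - 134*u(11) = -23 - 67*(24 - 1*11**3)/(3*11) = -23 - 67*(24 - 1*1331)/(3*11) = -23 - 67*(24 - 1331)/(3*11) = -23 - 67*(-1307)/(3*11) = -23 - 134*(-1307/66) = -23 + 87569/33 = 86810/33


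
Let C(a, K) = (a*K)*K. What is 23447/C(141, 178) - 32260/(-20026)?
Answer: 72294646531/44732516772 ≈ 1.6162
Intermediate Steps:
C(a, K) = a*K² (C(a, K) = (K*a)*K = a*K²)
23447/C(141, 178) - 32260/(-20026) = 23447/((141*178²)) - 32260/(-20026) = 23447/((141*31684)) - 32260*(-1/20026) = 23447/4467444 + 16130/10013 = 72294646531/44732516772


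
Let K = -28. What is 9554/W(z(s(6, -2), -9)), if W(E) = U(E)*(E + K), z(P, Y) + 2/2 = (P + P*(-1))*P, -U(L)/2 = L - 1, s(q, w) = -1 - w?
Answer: -4777/58 ≈ -82.362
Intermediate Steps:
U(L) = 2 - 2*L (U(L) = -2*(L - 1) = -2*(-1 + L) = 2 - 2*L)
z(P, Y) = -1 (z(P, Y) = -1 + (P + P*(-1))*P = -1 + (P - P)*P = -1 + 0*P = -1 + 0 = -1)
W(E) = (-28 + E)*(2 - 2*E) (W(E) = (2 - 2*E)*(E - 28) = (2 - 2*E)*(-28 + E) = (-28 + E)*(2 - 2*E))
9554/W(z(s(6, -2), -9)) = 9554/((-2*(-1 - 1)*(-28 - 1))) = 9554/((-2*(-2)*(-29))) = 9554/(-116) = 9554*(-1/116) = -4777/58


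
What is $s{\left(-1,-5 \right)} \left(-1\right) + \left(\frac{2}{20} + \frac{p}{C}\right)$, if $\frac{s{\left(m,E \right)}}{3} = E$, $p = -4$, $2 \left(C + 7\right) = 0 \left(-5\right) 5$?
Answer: $\frac{1097}{70} \approx 15.671$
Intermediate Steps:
$C = -7$ ($C = -7 + \frac{0 \left(-5\right) 5}{2} = -7 + \frac{0 \cdot 5}{2} = -7 + \frac{1}{2} \cdot 0 = -7 + 0 = -7$)
$s{\left(m,E \right)} = 3 E$
$s{\left(-1,-5 \right)} \left(-1\right) + \left(\frac{2}{20} + \frac{p}{C}\right) = 3 \left(-5\right) \left(-1\right) + \left(\frac{2}{20} - \frac{4}{-7}\right) = \left(-15\right) \left(-1\right) + \left(2 \cdot \frac{1}{20} - - \frac{4}{7}\right) = 15 + \left(\frac{1}{10} + \frac{4}{7}\right) = 15 + \frac{47}{70} = \frac{1097}{70}$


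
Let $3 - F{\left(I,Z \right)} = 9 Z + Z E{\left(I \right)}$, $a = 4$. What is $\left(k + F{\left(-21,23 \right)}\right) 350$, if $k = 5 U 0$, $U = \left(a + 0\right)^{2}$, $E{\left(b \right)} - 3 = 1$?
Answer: $-103600$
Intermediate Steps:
$E{\left(b \right)} = 4$ ($E{\left(b \right)} = 3 + 1 = 4$)
$U = 16$ ($U = \left(4 + 0\right)^{2} = 4^{2} = 16$)
$k = 0$ ($k = 5 \cdot 16 \cdot 0 = 80 \cdot 0 = 0$)
$F{\left(I,Z \right)} = 3 - 13 Z$ ($F{\left(I,Z \right)} = 3 - \left(9 Z + Z 4\right) = 3 - \left(9 Z + 4 Z\right) = 3 - 13 Z$)
$\left(k + F{\left(-21,23 \right)}\right) 350 = \left(0 + \left(3 - 299\right)\right) 350 = \left(0 - 296\right) 350 = \left(-296\right) 350 = -103600$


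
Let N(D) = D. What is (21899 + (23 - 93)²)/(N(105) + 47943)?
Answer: 8933/16016 ≈ 0.55775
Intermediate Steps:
(21899 + (23 - 93)²)/(N(105) + 47943) = (21899 + (23 - 93)²)/(105 + 47943) = (21899 + (-70)²)/48048 = (21899 + 4900)*(1/48048) = 26799*(1/48048) = 8933/16016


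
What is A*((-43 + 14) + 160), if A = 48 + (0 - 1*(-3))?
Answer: 6681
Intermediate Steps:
A = 51 (A = 48 + (0 + 3) = 48 + 3 = 51)
A*((-43 + 14) + 160) = 51*((-43 + 14) + 160) = 51*(-29 + 160) = 51*131 = 6681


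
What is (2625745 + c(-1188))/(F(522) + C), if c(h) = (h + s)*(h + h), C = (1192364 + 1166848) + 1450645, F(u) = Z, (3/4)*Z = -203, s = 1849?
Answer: 3165627/11428759 ≈ 0.27699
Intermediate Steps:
Z = -812/3 (Z = (4/3)*(-203) = -812/3 ≈ -270.67)
F(u) = -812/3
C = 3809857 (C = 2359212 + 1450645 = 3809857)
c(h) = 2*h*(1849 + h) (c(h) = (h + 1849)*(h + h) = (1849 + h)*(2*h) = 2*h*(1849 + h))
(2625745 + c(-1188))/(F(522) + C) = (2625745 + 2*(-1188)*(1849 - 1188))/(-812/3 + 3809857) = (2625745 + 2*(-1188)*661)/(11428759/3) = (2625745 - 1570536)*(3/11428759) = 1055209*(3/11428759) = 3165627/11428759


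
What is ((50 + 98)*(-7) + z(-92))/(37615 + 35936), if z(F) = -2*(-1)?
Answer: -1034/73551 ≈ -0.014058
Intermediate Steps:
z(F) = 2
((50 + 98)*(-7) + z(-92))/(37615 + 35936) = ((50 + 98)*(-7) + 2)/(37615 + 35936) = (148*(-7) + 2)/73551 = (-1036 + 2)*(1/73551) = -1034*1/73551 = -1034/73551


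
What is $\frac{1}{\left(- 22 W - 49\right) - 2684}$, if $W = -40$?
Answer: $- \frac{1}{1853} \approx -0.00053967$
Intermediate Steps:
$\frac{1}{\left(- 22 W - 49\right) - 2684} = \frac{1}{\left(\left(-22\right) \left(-40\right) - 49\right) - 2684} = \frac{1}{\left(880 - 49\right) - 2684} = \frac{1}{831 - 2684} = \frac{1}{-1853} = - \frac{1}{1853}$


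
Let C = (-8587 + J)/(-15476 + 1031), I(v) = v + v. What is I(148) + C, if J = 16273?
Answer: 474226/1605 ≈ 295.47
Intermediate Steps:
I(v) = 2*v
C = -854/1605 (C = (-8587 + 16273)/(-15476 + 1031) = 7686/(-14445) = 7686*(-1/14445) = -854/1605 ≈ -0.53209)
I(148) + C = 2*148 - 854/1605 = 296 - 854/1605 = 474226/1605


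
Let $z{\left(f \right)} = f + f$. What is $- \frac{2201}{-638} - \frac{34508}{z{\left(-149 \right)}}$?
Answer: $\frac{11336001}{95062} \approx 119.25$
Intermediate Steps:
$z{\left(f \right)} = 2 f$
$- \frac{2201}{-638} - \frac{34508}{z{\left(-149 \right)}} = - \frac{2201}{-638} - \frac{34508}{2 \left(-149\right)} = \left(-2201\right) \left(- \frac{1}{638}\right) - \frac{34508}{-298} = \frac{2201}{638} - - \frac{17254}{149} = \frac{2201}{638} + \frac{17254}{149} = \frac{11336001}{95062}$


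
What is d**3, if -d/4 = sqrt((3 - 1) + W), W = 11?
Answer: -832*sqrt(13) ≈ -2999.8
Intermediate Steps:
d = -4*sqrt(13) (d = -4*sqrt((3 - 1) + 11) = -4*sqrt(2 + 11) = -4*sqrt(13) ≈ -14.422)
d**3 = (-4*sqrt(13))**3 = -832*sqrt(13)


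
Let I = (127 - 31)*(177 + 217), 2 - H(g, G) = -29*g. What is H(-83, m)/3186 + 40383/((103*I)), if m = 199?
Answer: -1540151987/2068708032 ≈ -0.74450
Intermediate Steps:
H(g, G) = 2 + 29*g (H(g, G) = 2 - (-29)*g = 2 + 29*g)
I = 37824 (I = 96*394 = 37824)
H(-83, m)/3186 + 40383/((103*I)) = (2 + 29*(-83))/3186 + 40383/((103*37824)) = (2 - 2407)*(1/3186) + 40383/3895872 = -2405*1/3186 + 40383*(1/3895872) = -2405/3186 + 13461/1298624 = -1540151987/2068708032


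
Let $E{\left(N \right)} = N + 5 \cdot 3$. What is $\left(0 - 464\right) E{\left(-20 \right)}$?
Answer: $2320$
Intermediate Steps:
$E{\left(N \right)} = 15 + N$ ($E{\left(N \right)} = N + 15 = 15 + N$)
$\left(0 - 464\right) E{\left(-20 \right)} = \left(0 - 464\right) \left(15 - 20\right) = \left(-464\right) \left(-5\right) = 2320$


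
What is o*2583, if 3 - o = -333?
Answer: 867888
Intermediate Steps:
o = 336 (o = 3 - 1*(-333) = 3 + 333 = 336)
o*2583 = 336*2583 = 867888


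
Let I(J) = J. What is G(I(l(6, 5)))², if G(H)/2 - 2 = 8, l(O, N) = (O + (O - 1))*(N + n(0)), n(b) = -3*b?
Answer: 400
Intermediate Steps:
l(O, N) = N*(-1 + 2*O) (l(O, N) = (O + (O - 1))*(N - 3*0) = (O + (-1 + O))*(N + 0) = (-1 + 2*O)*N = N*(-1 + 2*O))
G(H) = 20 (G(H) = 4 + 2*8 = 4 + 16 = 20)
G(I(l(6, 5)))² = 20² = 400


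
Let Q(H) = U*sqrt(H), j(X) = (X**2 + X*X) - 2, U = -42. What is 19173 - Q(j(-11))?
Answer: 19173 + 168*sqrt(15) ≈ 19824.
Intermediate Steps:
j(X) = -2 + 2*X**2 (j(X) = (X**2 + X**2) - 2 = 2*X**2 - 2 = -2 + 2*X**2)
Q(H) = -42*sqrt(H)
19173 - Q(j(-11)) = 19173 - (-42)*sqrt(-2 + 2*(-11)**2) = 19173 - (-42)*sqrt(-2 + 2*121) = 19173 - (-42)*sqrt(-2 + 242) = 19173 - (-42)*sqrt(240) = 19173 - (-42)*4*sqrt(15) = 19173 - (-168)*sqrt(15) = 19173 + 168*sqrt(15)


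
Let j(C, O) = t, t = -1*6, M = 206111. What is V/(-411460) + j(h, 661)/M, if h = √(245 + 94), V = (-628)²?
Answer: -20322337346/21201608015 ≈ -0.95853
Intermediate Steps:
V = 394384
t = -6
h = √339 ≈ 18.412
j(C, O) = -6
V/(-411460) + j(h, 661)/M = 394384/(-411460) - 6/206111 = 394384*(-1/411460) - 6*1/206111 = -98596/102865 - 6/206111 = -20322337346/21201608015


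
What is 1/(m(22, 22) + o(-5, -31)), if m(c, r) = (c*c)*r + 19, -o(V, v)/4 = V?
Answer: 1/10687 ≈ 9.3572e-5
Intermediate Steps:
o(V, v) = -4*V
m(c, r) = 19 + r*c**2 (m(c, r) = c**2*r + 19 = r*c**2 + 19 = 19 + r*c**2)
1/(m(22, 22) + o(-5, -31)) = 1/((19 + 22*22**2) - 4*(-5)) = 1/((19 + 22*484) + 20) = 1/((19 + 10648) + 20) = 1/(10667 + 20) = 1/10687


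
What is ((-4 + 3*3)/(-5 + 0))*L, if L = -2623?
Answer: 2623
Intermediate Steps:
((-4 + 3*3)/(-5 + 0))*L = ((-4 + 3*3)/(-5 + 0))*(-2623) = ((-4 + 9)/(-5))*(-2623) = (5*(-1/5))*(-2623) = -1*(-2623) = 2623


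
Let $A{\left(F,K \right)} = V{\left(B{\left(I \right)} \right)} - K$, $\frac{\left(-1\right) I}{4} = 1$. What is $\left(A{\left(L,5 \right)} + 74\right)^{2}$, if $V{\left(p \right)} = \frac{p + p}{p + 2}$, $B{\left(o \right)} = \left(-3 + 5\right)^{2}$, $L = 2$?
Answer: $\frac{44521}{9} \approx 4946.8$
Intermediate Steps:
$I = -4$ ($I = \left(-4\right) 1 = -4$)
$B{\left(o \right)} = 4$ ($B{\left(o \right)} = 2^{2} = 4$)
$V{\left(p \right)} = \frac{2 p}{2 + p}$
$A{\left(F,K \right)} = \frac{4}{3} - K$ ($A{\left(F,K \right)} = 2 \cdot 4 \frac{1}{2 + 4} - K = 2 \cdot 4 \cdot \frac{1}{6} - K = \frac{4}{3} - K$)
$\left(A{\left(L,5 \right)} + 74\right)^{2} = \left(\left(\frac{4}{3} - 5\right) + 74\right)^{2} = \left(- \frac{11}{3} + 74\right)^{2} = \left(\frac{211}{3}\right)^{2} = \frac{44521}{9}$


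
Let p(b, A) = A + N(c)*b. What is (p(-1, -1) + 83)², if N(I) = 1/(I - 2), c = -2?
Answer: 108241/16 ≈ 6765.1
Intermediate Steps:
N(I) = 1/(-2 + I)
p(b, A) = A - b/4 (p(b, A) = A + b/(-2 - 2) = A + b/(-4) = A - b/4)
(p(-1, -1) + 83)² = ((-1 - ¼*(-1)) + 83)² = ((-1 + ¼) + 83)² = (-¾ + 83)² = (329/4)² = 108241/16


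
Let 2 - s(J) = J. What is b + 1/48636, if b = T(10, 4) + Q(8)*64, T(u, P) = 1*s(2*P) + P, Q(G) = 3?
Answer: 9240841/48636 ≈ 190.00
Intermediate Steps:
s(J) = 2 - J
T(u, P) = 2 - P (T(u, P) = 1*(2 - 2*P) + P = (2 - 2*P) + P = 2 - P)
b = 190 (b = (2 - 1*4) + 3*64 = (2 - 4) + 192 = -2 + 192 = 190)
b + 1/48636 = 190 + 1/48636 = 9240841/48636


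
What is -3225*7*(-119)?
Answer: 2686425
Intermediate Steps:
-3225*7*(-119) = -215*105*(-119) = -22575*(-119) = 2686425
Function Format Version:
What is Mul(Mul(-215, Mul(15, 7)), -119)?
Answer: 2686425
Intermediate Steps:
Mul(Mul(-215, Mul(15, 7)), -119) = Mul(Mul(-215, 105), -119) = Mul(-22575, -119) = 2686425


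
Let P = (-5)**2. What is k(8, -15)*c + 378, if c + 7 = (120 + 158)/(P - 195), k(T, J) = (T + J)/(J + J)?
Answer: 479381/1275 ≈ 375.98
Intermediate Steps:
P = 25
k(T, J) = (J + T)/(2*J) (k(T, J) = (J + T)/((2*J)) = (J + T)*(1/(2*J)) = (J + T)/(2*J))
c = -734/85 (c = -7 + (120 + 158)/(25 - 195) = -7 + 278/(-170) = -7 + 278*(-1/170) = -7 - 139/85 = -734/85 ≈ -8.6353)
k(8, -15)*c + 378 = ((1/2)*(-15 + 8)/(-15))*(-734/85) + 378 = ((1/2)*(-1/15)*(-7))*(-734/85) + 378 = (7/30)*(-734/85) + 378 = -2569/1275 + 378 = 479381/1275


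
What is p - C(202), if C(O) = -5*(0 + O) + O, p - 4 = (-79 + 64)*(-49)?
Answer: 1547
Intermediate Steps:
p = 739 (p = 4 + (-79 + 64)*(-49) = 4 - 15*(-49) = 4 + 735 = 739)
C(O) = -4*O (C(O) = -5*O + O = -4*O)
p - C(202) = 739 - (-4)*202 = 739 - 1*(-808) = 739 + 808 = 1547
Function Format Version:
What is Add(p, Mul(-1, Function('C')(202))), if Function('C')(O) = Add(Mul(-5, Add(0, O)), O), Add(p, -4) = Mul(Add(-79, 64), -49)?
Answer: 1547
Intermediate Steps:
p = 739 (p = Add(4, Mul(Add(-79, 64), -49)) = Add(4, Mul(-15, -49)) = Add(4, 735) = 739)
Function('C')(O) = Mul(-4, O) (Function('C')(O) = Add(Mul(-5, O), O) = Mul(-4, O))
Add(p, Mul(-1, Function('C')(202))) = Add(739, Mul(-1, Mul(-4, 202))) = Add(739, Mul(-1, -808)) = Add(739, 808) = 1547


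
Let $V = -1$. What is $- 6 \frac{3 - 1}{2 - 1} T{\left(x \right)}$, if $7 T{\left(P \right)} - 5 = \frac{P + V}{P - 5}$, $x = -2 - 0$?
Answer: $- \frac{456}{49} \approx -9.3061$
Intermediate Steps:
$x = -2$ ($x = -2 + 0 = -2$)
$T{\left(P \right)} = \frac{5}{7} + \frac{-1 + P}{7 \left(-5 + P\right)}$ ($T{\left(P \right)} = \frac{5}{7} + \frac{\left(P - 1\right) \frac{1}{P - 5}}{7} = \frac{5}{7} + \frac{\left(-1 + P\right) \frac{1}{-5 + P}}{7} = \frac{5}{7} + \frac{\frac{1}{-5 + P} \left(-1 + P\right)}{7} = \frac{5}{7} + \frac{-1 + P}{7 \left(-5 + P\right)}$)
$- 6 \frac{3 - 1}{2 - 1} T{\left(x \right)} = - 6 \frac{3 - 1}{2 - 1} \frac{2 \left(-13 + 3 \left(-2\right)\right)}{7 \left(-5 - 2\right)} = - 6 \cdot \frac{2}{1} \frac{2 \left(-13 - 6\right)}{7 \left(-7\right)} = - 6 \cdot 2 \cdot 1 \cdot \frac{2}{7} \left(- \frac{1}{7}\right) \left(-19\right) = \left(-6\right) 2 \cdot \frac{38}{49} = \left(-12\right) \frac{38}{49} = - \frac{456}{49}$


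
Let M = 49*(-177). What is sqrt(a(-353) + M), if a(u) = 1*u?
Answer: I*sqrt(9026) ≈ 95.005*I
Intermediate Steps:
a(u) = u
M = -8673
sqrt(a(-353) + M) = sqrt(-353 - 8673) = sqrt(-9026) = I*sqrt(9026)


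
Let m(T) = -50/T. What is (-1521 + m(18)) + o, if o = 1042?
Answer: -4336/9 ≈ -481.78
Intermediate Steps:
(-1521 + m(18)) + o = (-1521 - 50/18) + 1042 = (-1521 - 50*1/18) + 1042 = (-1521 - 25/9) + 1042 = -13714/9 + 1042 = -4336/9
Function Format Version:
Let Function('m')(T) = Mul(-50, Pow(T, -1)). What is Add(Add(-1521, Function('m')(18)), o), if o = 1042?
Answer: Rational(-4336, 9) ≈ -481.78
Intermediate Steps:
Add(Add(-1521, Function('m')(18)), o) = Add(Add(-1521, Mul(-50, Pow(18, -1))), 1042) = Add(Add(-1521, Mul(-50, Rational(1, 18))), 1042) = Add(Add(-1521, Rational(-25, 9)), 1042) = Add(Rational(-13714, 9), 1042) = Rational(-4336, 9)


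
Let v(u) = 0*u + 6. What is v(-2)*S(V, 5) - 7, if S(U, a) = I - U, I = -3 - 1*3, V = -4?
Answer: -19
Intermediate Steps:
I = -6 (I = -3 - 3 = -6)
S(U, a) = -6 - U
v(u) = 6 (v(u) = 0 + 6 = 6)
v(-2)*S(V, 5) - 7 = 6*(-6 - 1*(-4)) - 7 = 6*(-6 + 4) - 7 = 6*(-2) - 7 = -12 - 7 = -19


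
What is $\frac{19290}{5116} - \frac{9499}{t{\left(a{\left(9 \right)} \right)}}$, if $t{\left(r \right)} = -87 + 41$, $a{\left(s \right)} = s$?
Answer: $\frac{268936}{1279} \approx 210.27$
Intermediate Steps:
$t{\left(r \right)} = -46$
$\frac{19290}{5116} - \frac{9499}{t{\left(a{\left(9 \right)} \right)}} = \frac{19290}{5116} - \frac{9499}{-46} = 19290 \cdot \frac{1}{5116} - - \frac{413}{2} = \frac{9645}{2558} + \frac{413}{2} = \frac{268936}{1279}$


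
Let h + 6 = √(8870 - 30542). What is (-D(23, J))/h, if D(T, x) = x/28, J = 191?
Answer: 191/101304 + 191*I*√602/101304 ≈ 0.0018854 + 0.04626*I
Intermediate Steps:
D(T, x) = x/28 (D(T, x) = x*(1/28) = x/28)
h = -6 + 6*I*√602 (h = -6 + √(8870 - 30542) = -6 + √(-21672) = -6 + 6*I*√602 ≈ -6.0 + 147.21*I)
(-D(23, J))/h = (-191/28)/(-6 + 6*I*√602) = (-1*191/28)/(-6 + 6*I*√602) = -191/(28*(-6 + 6*I*√602))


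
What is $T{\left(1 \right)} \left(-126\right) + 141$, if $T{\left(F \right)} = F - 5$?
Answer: $645$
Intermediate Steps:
$T{\left(F \right)} = -5 + F$ ($T{\left(F \right)} = F - 5 = -5 + F$)
$T{\left(1 \right)} \left(-126\right) + 141 = \left(-5 + 1\right) \left(-126\right) + 141 = \left(-4\right) \left(-126\right) + 141 = 504 + 141 = 645$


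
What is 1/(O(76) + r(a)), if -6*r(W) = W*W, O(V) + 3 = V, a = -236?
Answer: -3/27629 ≈ -0.00010858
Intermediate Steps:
O(V) = -3 + V
r(W) = -W²/6 (r(W) = -W*W/6 = -W²/6)
1/(O(76) + r(a)) = 1/((-3 + 76) - ⅙*(-236)²) = 1/(73 - ⅙*55696) = 1/(73 - 27848/3) = 1/(-27629/3) = -3/27629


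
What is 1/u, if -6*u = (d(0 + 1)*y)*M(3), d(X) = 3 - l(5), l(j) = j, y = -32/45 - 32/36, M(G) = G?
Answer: -5/8 ≈ -0.62500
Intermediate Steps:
y = -8/5 (y = -32*1/45 - 32*1/36 = -32/45 - 8/9 = -8/5 ≈ -1.6000)
d(X) = -2 (d(X) = 3 - 1*5 = 3 - 5 = -2)
u = -8/5 (u = -(-2*(-8/5))*3/6 = -8*3/15 = -1/6*48/5 = -8/5 ≈ -1.6000)
1/u = 1/(-8/5) = -5/8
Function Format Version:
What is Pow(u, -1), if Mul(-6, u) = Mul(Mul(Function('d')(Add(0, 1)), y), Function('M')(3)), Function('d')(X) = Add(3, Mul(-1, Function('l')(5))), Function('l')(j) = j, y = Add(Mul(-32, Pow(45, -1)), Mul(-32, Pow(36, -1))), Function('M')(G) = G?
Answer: Rational(-5, 8) ≈ -0.62500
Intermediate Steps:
y = Rational(-8, 5) (y = Add(Mul(-32, Rational(1, 45)), Mul(-32, Rational(1, 36))) = Add(Rational(-32, 45), Rational(-8, 9)) = Rational(-8, 5) ≈ -1.6000)
Function('d')(X) = -2 (Function('d')(X) = Add(3, Mul(-1, 5)) = Add(3, -5) = -2)
u = Rational(-8, 5) (u = Mul(Rational(-1, 6), Mul(Mul(-2, Rational(-8, 5)), 3)) = Mul(Rational(-1, 6), Mul(Rational(16, 5), 3)) = Mul(Rational(-1, 6), Rational(48, 5)) = Rational(-8, 5) ≈ -1.6000)
Pow(u, -1) = Pow(Rational(-8, 5), -1) = Rational(-5, 8)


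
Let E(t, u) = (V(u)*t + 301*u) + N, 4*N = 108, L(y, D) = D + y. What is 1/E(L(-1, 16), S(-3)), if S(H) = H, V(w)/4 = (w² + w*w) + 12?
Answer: 1/924 ≈ 0.0010823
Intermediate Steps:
N = 27 (N = (¼)*108 = 27)
V(w) = 48 + 8*w² (V(w) = 4*((w² + w*w) + 12) = 4*((w² + w²) + 12) = 4*(2*w² + 12) = 4*(12 + 2*w²) = 48 + 8*w²)
E(t, u) = 27 + 301*u + t*(48 + 8*u²) (E(t, u) = ((48 + 8*u²)*t + 301*u) + 27 = (t*(48 + 8*u²) + 301*u) + 27 = (301*u + t*(48 + 8*u²)) + 27 = 27 + 301*u + t*(48 + 8*u²))
1/E(L(-1, 16), S(-3)) = 1/(27 + 301*(-3) + 8*(16 - 1)*(6 + (-3)²)) = 1/(27 - 903 + 8*15*(6 + 9)) = 1/(27 - 903 + 8*15*15) = 1/(27 - 903 + 1800) = 1/924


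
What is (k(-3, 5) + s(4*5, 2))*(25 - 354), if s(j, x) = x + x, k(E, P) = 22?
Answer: -8554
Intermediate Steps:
s(j, x) = 2*x
(k(-3, 5) + s(4*5, 2))*(25 - 354) = (22 + 2*2)*(25 - 354) = (22 + 4)*(-329) = 26*(-329) = -8554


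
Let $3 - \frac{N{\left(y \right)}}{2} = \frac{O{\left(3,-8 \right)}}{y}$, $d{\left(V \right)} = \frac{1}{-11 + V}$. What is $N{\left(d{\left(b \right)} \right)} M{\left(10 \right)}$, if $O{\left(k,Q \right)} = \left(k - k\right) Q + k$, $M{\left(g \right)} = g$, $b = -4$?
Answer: $960$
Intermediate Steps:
$O{\left(k,Q \right)} = k$ ($O{\left(k,Q \right)} = 0 Q + k = 0 + k = k$)
$N{\left(y \right)} = 6 - \frac{6}{y}$ ($N{\left(y \right)} = 6 - 2 \frac{3}{y} = 6 - \frac{6}{y}$)
$N{\left(d{\left(b \right)} \right)} M{\left(10 \right)} = \left(6 - \frac{6}{\frac{1}{-11 - 4}}\right) 10 = \left(6 - \frac{6}{\frac{1}{-15}}\right) 10 = \left(6 - \frac{6}{- \frac{1}{15}}\right) 10 = \left(6 - -90\right) 10 = \left(6 + 90\right) 10 = 96 \cdot 10 = 960$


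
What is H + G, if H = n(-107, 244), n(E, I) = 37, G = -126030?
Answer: -125993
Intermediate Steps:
H = 37
H + G = 37 - 126030 = -125993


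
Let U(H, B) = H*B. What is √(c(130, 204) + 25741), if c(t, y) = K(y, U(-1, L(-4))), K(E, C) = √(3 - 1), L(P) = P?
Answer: √(25741 + √2) ≈ 160.44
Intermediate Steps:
U(H, B) = B*H
K(E, C) = √2
c(t, y) = √2
√(c(130, 204) + 25741) = √(√2 + 25741) = √(25741 + √2)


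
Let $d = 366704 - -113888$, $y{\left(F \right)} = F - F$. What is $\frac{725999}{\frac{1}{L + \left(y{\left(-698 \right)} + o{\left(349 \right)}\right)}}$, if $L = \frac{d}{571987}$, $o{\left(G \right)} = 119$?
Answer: $\frac{49765086122955}{571987} \approx 8.7004 \cdot 10^{7}$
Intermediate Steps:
$y{\left(F \right)} = 0$
$d = 480592$ ($d = 366704 + 113888 = 480592$)
$L = \frac{480592}{571987} \approx 0.84021$
$\frac{725999}{\frac{1}{L + \left(y{\left(-698 \right)} + o{\left(349 \right)}\right)}} = \frac{725999}{\frac{1}{\frac{480592}{571987} + \left(0 + 119\right)}} = \frac{725999}{\frac{1}{\frac{480592}{571987} + 119}} = \frac{725999}{\frac{1}{\frac{68547045}{571987}}} = \frac{725999}{\frac{571987}{68547045}} = 725999 \cdot \frac{68547045}{571987} = \frac{49765086122955}{571987}$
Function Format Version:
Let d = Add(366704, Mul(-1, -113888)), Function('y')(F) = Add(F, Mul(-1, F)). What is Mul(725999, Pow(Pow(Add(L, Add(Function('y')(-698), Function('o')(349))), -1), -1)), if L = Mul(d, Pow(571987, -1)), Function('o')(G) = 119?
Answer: Rational(49765086122955, 571987) ≈ 8.7004e+7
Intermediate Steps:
Function('y')(F) = 0
d = 480592 (d = Add(366704, 113888) = 480592)
L = Rational(480592, 571987) (L = Mul(480592, Pow(571987, -1)) = Mul(480592, Rational(1, 571987)) = Rational(480592, 571987) ≈ 0.84021)
Mul(725999, Pow(Pow(Add(L, Add(Function('y')(-698), Function('o')(349))), -1), -1)) = Mul(725999, Pow(Pow(Add(Rational(480592, 571987), Add(0, 119)), -1), -1)) = Mul(725999, Pow(Pow(Add(Rational(480592, 571987), 119), -1), -1)) = Mul(725999, Pow(Pow(Rational(68547045, 571987), -1), -1)) = Mul(725999, Pow(Rational(571987, 68547045), -1)) = Mul(725999, Rational(68547045, 571987)) = Rational(49765086122955, 571987)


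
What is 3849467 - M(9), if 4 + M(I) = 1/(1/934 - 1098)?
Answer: 3947751845035/1025531 ≈ 3.8495e+6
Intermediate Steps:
M(I) = -4103058/1025531 (M(I) = -4 + 1/(1/934 - 1098) = -4 + 1/(-1025531/934) = -4 - 934/1025531 = -4103058/1025531)
3849467 - M(9) = 3849467 - 1*(-4103058/1025531) = 3849467 + 4103058/1025531 = 3947751845035/1025531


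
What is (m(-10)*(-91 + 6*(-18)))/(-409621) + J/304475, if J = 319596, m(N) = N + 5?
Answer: 361801331/345482975 ≈ 1.0472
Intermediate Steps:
m(N) = 5 + N
(m(-10)*(-91 + 6*(-18)))/(-409621) + J/304475 = ((5 - 10)*(-91 + 6*(-18)))/(-409621) + 319596/304475 = -5*(-91 - 108)*(-1/409621) + 319596*(1/304475) = -5*(-199)*(-1/409621) + 319596/304475 = 995*(-1/409621) + 319596/304475 = -995/409621 + 319596/304475 = 361801331/345482975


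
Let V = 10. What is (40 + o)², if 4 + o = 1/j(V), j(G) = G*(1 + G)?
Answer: 15689521/12100 ≈ 1296.7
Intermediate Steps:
o = -439/110 (o = -4 + 1/(10*(1 + 10)) = -4 + 1/(10*11) = -4 + 1/110 = -439/110 ≈ -3.9909)
(40 + o)² = (40 - 439/110)² = (3961/110)² = 15689521/12100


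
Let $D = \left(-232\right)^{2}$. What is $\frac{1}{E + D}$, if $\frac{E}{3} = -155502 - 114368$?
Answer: $- \frac{1}{755786} \approx -1.3231 \cdot 10^{-6}$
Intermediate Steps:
$E = -809610$ ($E = 3 \left(-155502 - 114368\right) = 3 \left(-269870\right) = -809610$)
$D = 53824$
$\frac{1}{E + D} = \frac{1}{-809610 + 53824} = \frac{1}{-755786} = - \frac{1}{755786}$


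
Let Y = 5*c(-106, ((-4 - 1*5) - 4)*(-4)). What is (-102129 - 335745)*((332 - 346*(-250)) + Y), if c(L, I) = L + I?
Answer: -37903249188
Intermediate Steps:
c(L, I) = I + L
Y = -270 (Y = 5*(((-4 - 1*5) - 4)*(-4) - 106) = 5*(((-4 - 5) - 4)*(-4) - 106) = 5*((-9 - 4)*(-4) - 106) = 5*(-13*(-4) - 106) = 5*(52 - 106) = 5*(-54) = -270)
(-102129 - 335745)*((332 - 346*(-250)) + Y) = (-102129 - 335745)*((332 - 346*(-250)) - 270) = -437874*((332 + 86500) - 270) = -437874*(86832 - 270) = -437874*86562 = -37903249188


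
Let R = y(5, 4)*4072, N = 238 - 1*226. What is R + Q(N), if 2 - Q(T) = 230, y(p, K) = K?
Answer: 16060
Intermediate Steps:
N = 12 (N = 238 - 226 = 12)
Q(T) = -228 (Q(T) = 2 - 1*230 = 2 - 230 = -228)
R = 16288 (R = 4*4072 = 16288)
R + Q(N) = 16288 - 228 = 16060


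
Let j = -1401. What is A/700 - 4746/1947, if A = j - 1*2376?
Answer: -3558673/454300 ≈ -7.8333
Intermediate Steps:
A = -3777 (A = -1401 - 1*2376 = -1401 - 2376 = -3777)
A/700 - 4746/1947 = -3777/700 - 4746/1947 = -3777*1/700 - 4746*1/1947 = -3777/700 - 1582/649 = -3558673/454300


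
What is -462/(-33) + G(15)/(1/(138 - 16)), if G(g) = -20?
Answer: -2426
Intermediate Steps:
-462/(-33) + G(15)/(1/(138 - 16)) = -462/(-33) - 20/(1/(138 - 16)) = -462*(-1/33) - 20/(1/122) = 14 - 20/1/122 = 14 - 20*122 = 14 - 2440 = -2426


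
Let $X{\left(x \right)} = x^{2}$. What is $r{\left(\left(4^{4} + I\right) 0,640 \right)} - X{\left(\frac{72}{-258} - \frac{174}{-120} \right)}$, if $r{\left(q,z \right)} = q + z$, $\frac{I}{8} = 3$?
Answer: $\frac{472329951}{739600} \approx 638.63$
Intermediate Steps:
$I = 24$ ($I = 8 \cdot 3 = 24$)
$r{\left(\left(4^{4} + I\right) 0,640 \right)} - X{\left(\frac{72}{-258} - \frac{174}{-120} \right)} = \left(\left(4^{4} + 24\right) 0 + 640\right) - \left(\frac{72}{-258} - \frac{174}{-120}\right)^{2} = \left(\left(256 + 24\right) 0 + 640\right) - \left(72 \left(- \frac{1}{258}\right) - - \frac{29}{20}\right)^{2} = \left(280 \cdot 0 + 640\right) - \left(- \frac{12}{43} + \frac{29}{20}\right)^{2} = \left(0 + 640\right) - \left(\frac{1007}{860}\right)^{2} = 640 - \frac{1014049}{739600} = \frac{472329951}{739600}$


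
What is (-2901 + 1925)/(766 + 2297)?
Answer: -976/3063 ≈ -0.31864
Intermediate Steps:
(-2901 + 1925)/(766 + 2297) = -976/3063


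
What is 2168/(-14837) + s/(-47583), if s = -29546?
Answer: 19718474/41528763 ≈ 0.47481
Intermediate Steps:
2168/(-14837) + s/(-47583) = 2168/(-14837) - 29546/(-47583) = 2168*(-1/14837) - 29546*(-1/47583) = -2168/14837 + 1738/2799 = 19718474/41528763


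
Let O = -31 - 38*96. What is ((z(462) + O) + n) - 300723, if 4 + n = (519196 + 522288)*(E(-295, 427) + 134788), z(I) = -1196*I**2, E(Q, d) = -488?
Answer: 139615717770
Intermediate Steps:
n = 139871301196 (n = -4 + (519196 + 522288)*(-488 + 134788) = -4 + 1041484*134300 = -4 + 139871301200 = 139871301196)
O = -3679 (O = -31 - 3648 = -3679)
((z(462) + O) + n) - 300723 = ((-1196*462**2 - 3679) + 139871301196) - 300723 = ((-1196*213444 - 3679) + 139871301196) - 300723 = ((-255279024 - 3679) + 139871301196) - 300723 = (-255282703 + 139871301196) - 300723 = 139616018493 - 300723 = 139615717770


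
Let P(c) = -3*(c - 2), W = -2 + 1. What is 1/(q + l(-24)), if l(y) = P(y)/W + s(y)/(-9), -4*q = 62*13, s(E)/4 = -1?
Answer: -18/5023 ≈ -0.0035835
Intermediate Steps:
W = -1
P(c) = 6 - 3*c (P(c) = -3*(-2 + c) = 6 - 3*c)
s(E) = -4 (s(E) = 4*(-1) = -4)
q = -403/2 (q = -31*13/2 = -1/4*806 = -403/2 ≈ -201.50)
l(y) = -50/9 + 3*y (l(y) = (6 - 3*y)/(-1) - 4/(-9) = (6 - 3*y)*(-1) - 4*(-1/9) = (-6 + 3*y) + 4/9 = -50/9 + 3*y)
1/(q + l(-24)) = 1/(-403/2 + (-50/9 + 3*(-24))) = 1/(-403/2 + (-50/9 - 72)) = 1/(-403/2 - 698/9) = 1/(-5023/18) = -18/5023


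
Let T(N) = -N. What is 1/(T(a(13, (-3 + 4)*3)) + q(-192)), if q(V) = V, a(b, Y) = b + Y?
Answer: -1/208 ≈ -0.0048077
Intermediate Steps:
a(b, Y) = Y + b
1/(T(a(13, (-3 + 4)*3)) + q(-192)) = 1/(-((-3 + 4)*3 + 13) - 192) = 1/(-(1*3 + 13) - 192) = 1/(-(3 + 13) - 192) = 1/(-1*16 - 192) = 1/(-16 - 192) = 1/(-208) = -1/208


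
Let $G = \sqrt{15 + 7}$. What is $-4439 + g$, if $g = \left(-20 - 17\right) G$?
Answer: $-4439 - 37 \sqrt{22} \approx -4612.5$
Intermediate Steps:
$G = \sqrt{22} \approx 4.6904$
$g = - 37 \sqrt{22}$ ($g = \left(-20 - 17\right) \sqrt{22} = - 37 \sqrt{22} \approx -173.55$)
$-4439 + g = -4439 - 37 \sqrt{22}$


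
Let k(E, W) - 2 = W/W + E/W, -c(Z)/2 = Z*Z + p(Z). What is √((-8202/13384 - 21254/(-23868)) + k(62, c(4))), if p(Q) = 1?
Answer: √222857326965/391482 ≈ 1.2059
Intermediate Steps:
c(Z) = -2 - 2*Z² (c(Z) = -2*(Z*Z + 1) = -2*(Z² + 1) = -2*(1 + Z²) = -2 - 2*Z²)
k(E, W) = 3 + E/W (k(E, W) = 2 + (W/W + E/W) = 2 + (1 + E/W) = 3 + E/W)
√((-8202/13384 - 21254/(-23868)) + k(62, c(4))) = √((-8202/13384 - 21254/(-23868)) + (3 + 62/(-2 - 2*4²))) = √((-8202*1/13384 - 21254*(-1/23868)) + (3 + 62/(-2 - 2*16))) = √((-4101/6692 + 10627/11934) + (3 + 62/(-2 - 32))) = √(11087275/39931164 + (3 + 62/(-34))) = √(11087275/39931164 + (3 + 62*(-1/34))) = √(11087275/39931164 + (3 - 31/17)) = √(11087275/39931164 + 20/17) = √(3415595/2348892) = √222857326965/391482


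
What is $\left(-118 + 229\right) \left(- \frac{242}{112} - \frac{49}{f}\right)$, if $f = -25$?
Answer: $- \frac{31191}{1400} \approx -22.279$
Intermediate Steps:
$\left(-118 + 229\right) \left(- \frac{242}{112} - \frac{49}{f}\right) = \left(-118 + 229\right) \left(- \frac{242}{112} - \frac{49}{-25}\right) = 111 \left(\left(-242\right) \frac{1}{112} - - \frac{49}{25}\right) = 111 \left(- \frac{121}{56} + \frac{49}{25}\right) = 111 \left(- \frac{281}{1400}\right) = - \frac{31191}{1400}$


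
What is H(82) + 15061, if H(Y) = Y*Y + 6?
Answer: 21791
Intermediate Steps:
H(Y) = 6 + Y² (H(Y) = Y² + 6 = 6 + Y²)
H(82) + 15061 = (6 + 82²) + 15061 = (6 + 6724) + 15061 = 6730 + 15061 = 21791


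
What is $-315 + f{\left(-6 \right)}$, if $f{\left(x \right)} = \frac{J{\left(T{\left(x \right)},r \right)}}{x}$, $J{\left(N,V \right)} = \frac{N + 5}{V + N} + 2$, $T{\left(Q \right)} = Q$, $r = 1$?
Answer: $- \frac{9461}{30} \approx -315.37$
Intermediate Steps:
$J{\left(N,V \right)} = 2 + \frac{5 + N}{N + V}$ ($J{\left(N,V \right)} = \frac{5 + N}{N + V} + 2 = 2 + \frac{5 + N}{N + V}$)
$f{\left(x \right)} = \frac{7 + 3 x}{x \left(1 + x\right)}$ ($f{\left(x \right)} = \frac{\frac{1}{x + 1} \left(5 + 2 \cdot 1 + 3 x\right)}{x} = \frac{\frac{1}{1 + x} \left(5 + 2 + 3 x\right)}{x} = \frac{\frac{1}{1 + x} \left(7 + 3 x\right)}{x} = \frac{7 + 3 x}{x \left(1 + x\right)}$)
$-315 + f{\left(-6 \right)} = -315 + \frac{7 + 3 \left(-6\right)}{\left(-6\right) \left(1 - 6\right)} = -315 - \frac{7 - 18}{6 \left(-5\right)} = -315 - \left(- \frac{1}{30}\right) \left(-11\right) = -315 - \frac{11}{30} = - \frac{9461}{30}$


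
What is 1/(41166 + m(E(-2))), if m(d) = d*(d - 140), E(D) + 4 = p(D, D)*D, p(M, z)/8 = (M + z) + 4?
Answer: 1/41742 ≈ 2.3957e-5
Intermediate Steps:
p(M, z) = 32 + 8*M + 8*z (p(M, z) = 8*((M + z) + 4) = 8*(4 + M + z) = 32 + 8*M + 8*z)
E(D) = -4 + D*(32 + 16*D) (E(D) = -4 + (32 + 8*D + 8*D)*D = -4 + (32 + 16*D)*D = -4 + D*(32 + 16*D))
m(d) = d*(-140 + d)
1/(41166 + m(E(-2))) = 1/(41166 + (-4 + 16*(-2)*(2 - 2))*(-140 + (-4 + 16*(-2)*(2 - 2)))) = 1/(41166 + (-4 + 16*(-2)*0)*(-140 + (-4 + 16*(-2)*0))) = 1/(41166 + (-4 + 0)*(-140 + (-4 + 0))) = 1/(41166 - 4*(-140 - 4)) = 1/(41166 - 4*(-144)) = 1/(41166 + 576) = 1/41742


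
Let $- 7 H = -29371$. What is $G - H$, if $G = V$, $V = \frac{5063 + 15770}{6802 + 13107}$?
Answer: $- \frac{584601408}{139363} \approx -4194.8$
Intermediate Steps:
$H = \frac{29371}{7}$ ($H = \left(- \frac{1}{7}\right) \left(-29371\right) = \frac{29371}{7} \approx 4195.9$)
$V = \frac{20833}{19909} \approx 1.0464$
$G = \frac{20833}{19909} \approx 1.0464$
$G - H = \frac{20833}{19909} - \frac{29371}{7} = - \frac{584601408}{139363}$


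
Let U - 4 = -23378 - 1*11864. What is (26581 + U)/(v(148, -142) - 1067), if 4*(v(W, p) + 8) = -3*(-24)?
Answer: 8657/1057 ≈ 8.1902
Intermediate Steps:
U = -35238 (U = 4 + (-23378 - 1*11864) = 4 + (-23378 - 11864) = 4 - 35242 = -35238)
v(W, p) = 10 (v(W, p) = -8 + (-3*(-24))/4 = -8 + (¼)*72 = -8 + 18 = 10)
(26581 + U)/(v(148, -142) - 1067) = (26581 - 35238)/(10 - 1067) = -8657/(-1057) = -8657*(-1/1057) = 8657/1057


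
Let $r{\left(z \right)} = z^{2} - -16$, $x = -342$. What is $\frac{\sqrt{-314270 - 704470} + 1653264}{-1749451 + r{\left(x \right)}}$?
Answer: $- \frac{551088}{544157} - \frac{2 i \sqrt{254685}}{1632471} \approx -1.0127 - 0.00061828 i$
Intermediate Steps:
$r{\left(z \right)} = 16 + z^{2}$ ($r{\left(z \right)} = z^{2} + 16 = 16 + z^{2}$)
$\frac{\sqrt{-314270 - 704470} + 1653264}{-1749451 + r{\left(x \right)}} = \frac{\sqrt{-314270 - 704470} + 1653264}{-1749451 + \left(16 + \left(-342\right)^{2}\right)} = \frac{\sqrt{-1018740} + 1653264}{-1749451 + \left(16 + 116964\right)} = \frac{2 i \sqrt{254685} + 1653264}{-1749451 + 116980} = \frac{1653264 + 2 i \sqrt{254685}}{-1632471} = \left(1653264 + 2 i \sqrt{254685}\right) \left(- \frac{1}{1632471}\right) = - \frac{551088}{544157} - \frac{2 i \sqrt{254685}}{1632471}$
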